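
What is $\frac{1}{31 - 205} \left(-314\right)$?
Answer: $\frac{157}{87} \approx 1.8046$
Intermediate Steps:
$\frac{1}{31 - 205} \left(-314\right) = \frac{1}{-174} \left(-314\right) = \left(- \frac{1}{174}\right) \left(-314\right) = \frac{157}{87}$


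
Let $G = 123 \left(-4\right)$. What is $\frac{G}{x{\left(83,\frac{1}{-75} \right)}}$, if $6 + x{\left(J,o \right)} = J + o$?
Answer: $- \frac{18450}{2887} \approx -6.3907$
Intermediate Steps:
$x{\left(J,o \right)} = -6 + J + o$ ($x{\left(J,o \right)} = -6 + \left(J + o\right) = -6 + J + o$)
$G = -492$
$\frac{G}{x{\left(83,\frac{1}{-75} \right)}} = - \frac{492}{-6 + 83 + \frac{1}{-75}} = - \frac{492}{-6 + 83 - \frac{1}{75}} = - \frac{492}{\frac{5774}{75}} = \left(-492\right) \frac{75}{5774} = - \frac{18450}{2887}$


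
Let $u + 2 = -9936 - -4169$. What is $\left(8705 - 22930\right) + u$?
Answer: $-19994$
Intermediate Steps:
$u = -5769$ ($u = -2 - 5767 = -5769$)
$\left(8705 - 22930\right) + u = \left(8705 - 22930\right) - 5769 = -14225 - 5769 = -19994$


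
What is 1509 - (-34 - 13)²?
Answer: -700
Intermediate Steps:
1509 - (-34 - 13)² = 1509 - 1*(-47)² = 1509 - 1*2209 = 1509 - 2209 = -700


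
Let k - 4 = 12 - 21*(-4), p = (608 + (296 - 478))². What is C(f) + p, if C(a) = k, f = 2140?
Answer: 181576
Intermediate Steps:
p = 181476 (p = (608 - 182)² = 426² = 181476)
k = 100 (k = 4 + (12 - 21*(-4)) = 4 + (12 + 84) = 4 + 96 = 100)
C(a) = 100
C(f) + p = 100 + 181476 = 181576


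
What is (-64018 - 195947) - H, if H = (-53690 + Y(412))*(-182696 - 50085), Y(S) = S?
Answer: -12402366083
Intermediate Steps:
H = 12402106118 (H = (-53690 + 412)*(-182696 - 50085) = -53278*(-232781) = 12402106118)
(-64018 - 195947) - H = (-64018 - 195947) - 1*12402106118 = -259965 - 12402106118 = -12402366083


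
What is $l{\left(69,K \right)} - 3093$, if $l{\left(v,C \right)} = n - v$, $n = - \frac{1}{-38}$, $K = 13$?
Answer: $- \frac{120155}{38} \approx -3162.0$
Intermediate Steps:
$n = \frac{1}{38}$ ($n = \left(-1\right) \left(- \frac{1}{38}\right) = \frac{1}{38} \approx 0.026316$)
$l{\left(v,C \right)} = \frac{1}{38} - v$
$l{\left(69,K \right)} - 3093 = \left(\frac{1}{38} - 69\right) - 3093 = - \frac{2621}{38} - 3093 = - \frac{120155}{38}$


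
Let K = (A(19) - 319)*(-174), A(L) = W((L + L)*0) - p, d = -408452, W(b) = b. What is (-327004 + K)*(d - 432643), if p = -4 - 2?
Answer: 229233713490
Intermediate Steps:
p = -6
A(L) = 6 (A(L) = (L + L)*0 - 1*(-6) = (2*L)*0 + 6 = 0 + 6 = 6)
K = 54462 (K = (6 - 319)*(-174) = -313*(-174) = 54462)
(-327004 + K)*(d - 432643) = (-327004 + 54462)*(-408452 - 432643) = -272542*(-841095) = 229233713490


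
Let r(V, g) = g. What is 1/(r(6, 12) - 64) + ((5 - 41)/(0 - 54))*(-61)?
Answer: -6347/156 ≈ -40.686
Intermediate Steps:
1/(r(6, 12) - 64) + ((5 - 41)/(0 - 54))*(-61) = 1/(12 - 64) + ((5 - 41)/(0 - 54))*(-61) = 1/(-52) - 36/(-54)*(-61) = -1/52 - 36*(-1/54)*(-61) = -1/52 + (⅔)*(-61) = -1/52 - 122/3 = -6347/156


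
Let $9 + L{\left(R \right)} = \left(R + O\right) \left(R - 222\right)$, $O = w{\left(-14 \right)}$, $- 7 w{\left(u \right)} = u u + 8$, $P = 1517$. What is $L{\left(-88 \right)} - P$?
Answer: $\frac{243518}{7} \approx 34788.0$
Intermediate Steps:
$w{\left(u \right)} = - \frac{8}{7} - \frac{u^{2}}{7}$ ($w{\left(u \right)} = - \frac{u u + 8}{7} = - \frac{u^{2} + 8}{7} = - \frac{8 + u^{2}}{7} = - \frac{8}{7} - \frac{u^{2}}{7}$)
$O = - \frac{204}{7}$ ($O = - \frac{8}{7} - \frac{\left(-14\right)^{2}}{7} = - \frac{8}{7} - 28 = - \frac{204}{7} \approx -29.143$)
$L{\left(R \right)} = -9 + \left(-222 + R\right) \left(- \frac{204}{7} + R\right)$ ($L{\left(R \right)} = -9 + \left(R - \frac{204}{7}\right) \left(R - 222\right) = -9 + \left(- \frac{204}{7} + R\right) \left(-222 + R\right) = -9 + \left(-222 + R\right) \left(- \frac{204}{7} + R\right)$)
$L{\left(-88 \right)} - P = \left(\frac{45225}{7} + \left(-88\right)^{2} - - \frac{154704}{7}\right) - 1517 = \left(\frac{45225}{7} + 7744 + \frac{154704}{7}\right) - 1517 = \frac{254137}{7} - 1517 = \frac{243518}{7}$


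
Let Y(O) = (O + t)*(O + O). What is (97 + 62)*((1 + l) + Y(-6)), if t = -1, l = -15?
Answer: 11130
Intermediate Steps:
Y(O) = 2*O*(-1 + O) (Y(O) = (O - 1)*(O + O) = (-1 + O)*(2*O) = 2*O*(-1 + O))
(97 + 62)*((1 + l) + Y(-6)) = (97 + 62)*((1 - 15) + 2*(-6)*(-1 - 6)) = 159*(-14 + 2*(-6)*(-7)) = 159*(-14 + 84) = 159*70 = 11130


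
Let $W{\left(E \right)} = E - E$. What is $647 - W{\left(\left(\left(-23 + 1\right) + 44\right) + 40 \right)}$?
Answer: $647$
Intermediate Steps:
$W{\left(E \right)} = 0$
$647 - W{\left(\left(\left(-23 + 1\right) + 44\right) + 40 \right)} = 647 - 0 = 647 + 0 = 647$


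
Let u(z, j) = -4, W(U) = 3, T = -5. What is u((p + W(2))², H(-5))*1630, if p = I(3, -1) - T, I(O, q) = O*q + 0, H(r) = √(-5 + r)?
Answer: -6520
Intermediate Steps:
I(O, q) = O*q
p = 2 (p = 3*(-1) - 1*(-5) = -3 + 5 = 2)
u((p + W(2))², H(-5))*1630 = -4*1630 = -6520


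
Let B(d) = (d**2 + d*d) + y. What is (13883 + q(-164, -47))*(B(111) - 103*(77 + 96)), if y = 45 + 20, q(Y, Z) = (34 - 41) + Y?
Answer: 94448256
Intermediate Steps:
q(Y, Z) = -7 + Y
y = 65
B(d) = 65 + 2*d**2 (B(d) = (d**2 + d*d) + 65 = (d**2 + d**2) + 65 = 2*d**2 + 65 = 65 + 2*d**2)
(13883 + q(-164, -47))*(B(111) - 103*(77 + 96)) = (13883 + (-7 - 164))*((65 + 2*111**2) - 103*(77 + 96)) = (13883 - 171)*((65 + 2*12321) - 103*173) = 13712*((65 + 24642) - 17819) = 13712*(24707 - 17819) = 13712*6888 = 94448256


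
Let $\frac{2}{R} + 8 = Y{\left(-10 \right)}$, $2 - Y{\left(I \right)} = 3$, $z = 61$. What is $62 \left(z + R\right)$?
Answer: $\frac{33914}{9} \approx 3768.2$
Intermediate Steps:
$Y{\left(I \right)} = -1$ ($Y{\left(I \right)} = 2 - 3 = -1$)
$R = - \frac{2}{9}$ ($R = \frac{2}{-8 - 1} = \frac{2}{-9} = 2 \left(- \frac{1}{9}\right) = - \frac{2}{9} \approx -0.22222$)
$62 \left(z + R\right) = 62 \left(61 - \frac{2}{9}\right) = 62 \cdot \frac{547}{9} = \frac{33914}{9}$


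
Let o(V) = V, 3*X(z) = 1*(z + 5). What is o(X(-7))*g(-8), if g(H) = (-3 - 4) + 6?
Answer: 2/3 ≈ 0.66667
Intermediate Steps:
X(z) = 5/3 + z/3 (X(z) = (1*(z + 5))/3 = (1*(5 + z))/3 = (5 + z)/3 = 5/3 + z/3)
g(H) = -1 (g(H) = -7 + 6 = -1)
o(X(-7))*g(-8) = (5/3 + (1/3)*(-7))*(-1) = (5/3 - 7/3)*(-1) = -2/3*(-1) = 2/3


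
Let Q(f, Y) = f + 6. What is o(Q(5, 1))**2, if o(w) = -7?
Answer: 49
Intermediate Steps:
Q(f, Y) = 6 + f
o(Q(5, 1))**2 = (-7)**2 = 49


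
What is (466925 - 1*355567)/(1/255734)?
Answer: 28478026772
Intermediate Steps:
(466925 - 1*355567)/(1/255734) = (466925 - 355567)/(1/255734) = 111358*255734 = 28478026772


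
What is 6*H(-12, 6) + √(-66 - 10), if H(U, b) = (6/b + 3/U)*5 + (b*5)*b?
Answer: 2205/2 + 2*I*√19 ≈ 1102.5 + 8.7178*I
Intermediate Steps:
H(U, b) = 5*b² + 15/U + 30/b (H(U, b) = (3/U + 6/b)*5 + (5*b)*b = (15/U + 30/b) + 5*b² = 5*b² + 15/U + 30/b)
6*H(-12, 6) + √(-66 - 10) = 6*(5*6² + 15/(-12) + 30/6) + √(-66 - 10) = 6*(5*36 + 15*(-1/12) + 30*(⅙)) + √(-76) = 6*(180 - 5/4 + 5) + 2*I*√19 = 6*(735/4) + 2*I*√19 = 2205/2 + 2*I*√19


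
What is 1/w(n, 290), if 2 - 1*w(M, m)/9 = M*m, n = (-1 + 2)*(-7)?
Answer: 1/18288 ≈ 5.4681e-5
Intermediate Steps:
n = -7 (n = 1*(-7) = -7)
w(M, m) = 18 - 9*M*m
1/w(n, 290) = 1/(18 - 9*(-7)*290) = 1/(18 + 18270) = 1/18288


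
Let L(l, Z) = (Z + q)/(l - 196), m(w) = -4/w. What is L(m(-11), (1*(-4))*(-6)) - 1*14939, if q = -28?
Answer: -8037171/538 ≈ -14939.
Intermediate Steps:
L(l, Z) = (-28 + Z)/(-196 + l) (L(l, Z) = (Z - 28)/(l - 196) = (-28 + Z)/(-196 + l))
L(m(-11), (1*(-4))*(-6)) - 1*14939 = (-28 + (1*(-4))*(-6))/(-196 - 4/(-11)) - 1*14939 = (-28 - 4*(-6))/(-196 - 4*(-1/11)) - 14939 = (-28 + 24)/(-196 + 4/11) - 14939 = -4/(-2152/11) - 14939 = -11/2152*(-4) - 14939 = 11/538 - 14939 = -8037171/538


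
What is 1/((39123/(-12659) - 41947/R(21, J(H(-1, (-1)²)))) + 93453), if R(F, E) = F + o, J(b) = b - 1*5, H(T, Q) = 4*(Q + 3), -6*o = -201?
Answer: 1379831/127883067890 ≈ 1.0790e-5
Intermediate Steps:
o = 67/2 (o = -⅙*(-201) = 67/2 ≈ 33.500)
H(T, Q) = 12 + 4*Q (H(T, Q) = 4*(3 + Q) = 12 + 4*Q)
J(b) = -5 + b (J(b) = b - 5 = -5 + b)
R(F, E) = 67/2 + F (R(F, E) = F + 67/2 = 67/2 + F)
1/((39123/(-12659) - 41947/R(21, J(H(-1, (-1)²)))) + 93453) = 1/((39123/(-12659) - 41947/(67/2 + 21)) + 93453) = 1/((39123*(-1/12659) - 41947/109/2) + 93453) = 1/((-39123/12659 - 41947*2/109) + 93453) = 1/((-39123/12659 - 83894/109) + 93453) = 1/(-1066278553/1379831 + 93453) = 1/(127883067890/1379831) = 1379831/127883067890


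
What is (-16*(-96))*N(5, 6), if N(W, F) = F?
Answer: 9216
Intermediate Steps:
(-16*(-96))*N(5, 6) = -16*(-96)*6 = 1536*6 = 9216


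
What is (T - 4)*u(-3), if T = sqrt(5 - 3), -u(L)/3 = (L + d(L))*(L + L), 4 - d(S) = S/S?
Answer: 0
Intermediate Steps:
d(S) = 3 (d(S) = 4 - S/S = 4 - 1*1 = 4 - 1 = 3)
u(L) = -6*L*(3 + L) (u(L) = -3*(L + 3)*(L + L) = -3*(3 + L)*2*L = -6*L*(3 + L))
T = sqrt(2) ≈ 1.4142
(T - 4)*u(-3) = (sqrt(2) - 4)*(-6*(-3)*(3 - 3)) = (-4 + sqrt(2))*(-6*(-3)*0) = (-4 + sqrt(2))*0 = 0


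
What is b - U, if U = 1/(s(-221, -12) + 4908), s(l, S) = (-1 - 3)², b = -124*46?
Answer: -28086497/4924 ≈ -5704.0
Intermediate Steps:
b = -5704
s(l, S) = 16 (s(l, S) = (-4)² = 16)
U = 1/4924 (U = 1/(16 + 4908) = 1/4924 ≈ 0.00020309)
b - U = -5704 - 1*1/4924 = -5704 - 1/4924 = -28086497/4924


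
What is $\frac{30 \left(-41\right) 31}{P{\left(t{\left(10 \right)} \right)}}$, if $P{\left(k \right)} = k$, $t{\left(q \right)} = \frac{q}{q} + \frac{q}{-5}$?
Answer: $38130$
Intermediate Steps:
$t{\left(q \right)} = 1 - \frac{q}{5}$ ($t{\left(q \right)} = 1 + q \left(- \frac{1}{5}\right) = 1 - \frac{q}{5}$)
$\frac{30 \left(-41\right) 31}{P{\left(t{\left(10 \right)} \right)}} = \frac{30 \left(-41\right) 31}{1 - 2} = \frac{\left(-1230\right) 31}{1 - 2} = - \frac{38130}{-1} = \left(-38130\right) \left(-1\right) = 38130$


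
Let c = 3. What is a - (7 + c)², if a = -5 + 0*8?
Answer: -105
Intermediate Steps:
a = -5 (a = -5 + 0 = -5)
a - (7 + c)² = -5 - (7 + 3)² = -5 - 1*10² = -5 - 1*100 = -5 - 100 = -105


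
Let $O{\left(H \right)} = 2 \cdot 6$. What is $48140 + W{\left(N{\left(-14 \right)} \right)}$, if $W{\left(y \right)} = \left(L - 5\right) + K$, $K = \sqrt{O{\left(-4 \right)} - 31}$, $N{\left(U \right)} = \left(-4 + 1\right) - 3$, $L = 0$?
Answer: $48135 + i \sqrt{19} \approx 48135.0 + 4.3589 i$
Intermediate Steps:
$N{\left(U \right)} = -6$ ($N{\left(U \right)} = -3 - 3 = -6$)
$O{\left(H \right)} = 12$
$K = i \sqrt{19}$ ($K = \sqrt{12 - 31} = \sqrt{-19} = i \sqrt{19} \approx 4.3589 i$)
$W{\left(y \right)} = -5 + i \sqrt{19}$ ($W{\left(y \right)} = \left(0 - 5\right) + i \sqrt{19} = -5 + i \sqrt{19}$)
$48140 + W{\left(N{\left(-14 \right)} \right)} = 48140 - \left(5 - i \sqrt{19}\right) = 48135 + i \sqrt{19}$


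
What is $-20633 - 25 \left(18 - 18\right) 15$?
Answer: $-20633$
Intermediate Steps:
$-20633 - 25 \left(18 - 18\right) 15 = -20633 - 25 \cdot 0 \cdot 15 = -20633 - 0 \cdot 15 = -20633 - 0 = -20633 + 0 = -20633$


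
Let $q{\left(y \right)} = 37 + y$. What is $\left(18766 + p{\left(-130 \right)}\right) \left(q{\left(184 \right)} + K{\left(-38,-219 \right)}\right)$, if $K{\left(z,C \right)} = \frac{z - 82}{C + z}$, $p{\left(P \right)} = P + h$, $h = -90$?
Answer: $\frac{1055582682}{257} \approx 4.1073 \cdot 10^{6}$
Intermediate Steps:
$p{\left(P \right)} = -90 + P$ ($p{\left(P \right)} = P - 90 = -90 + P$)
$K{\left(z,C \right)} = \frac{-82 + z}{C + z}$
$\left(18766 + p{\left(-130 \right)}\right) \left(q{\left(184 \right)} + K{\left(-38,-219 \right)}\right) = \left(18766 - 220\right) \left(\left(37 + 184\right) + \frac{-82 - 38}{-219 - 38}\right) = \left(18766 - 220\right) \left(221 + \frac{1}{-257} \left(-120\right)\right) = 18546 \left(221 - - \frac{120}{257}\right) = 18546 \left(221 + \frac{120}{257}\right) = 18546 \cdot \frac{56917}{257} = \frac{1055582682}{257}$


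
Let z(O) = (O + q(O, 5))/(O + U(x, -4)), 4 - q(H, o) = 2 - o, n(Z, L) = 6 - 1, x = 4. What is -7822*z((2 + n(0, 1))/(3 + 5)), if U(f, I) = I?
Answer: 492786/25 ≈ 19711.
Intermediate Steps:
n(Z, L) = 5
q(H, o) = 2 + o (q(H, o) = 4 - (2 - o) = 4 + (-2 + o) = 2 + o)
z(O) = (7 + O)/(-4 + O) (z(O) = (O + (2 + 5))/(O - 4) = (O + 7)/(-4 + O) = (7 + O)/(-4 + O))
-7822*z((2 + n(0, 1))/(3 + 5)) = -7822*(7 + (2 + 5)/(3 + 5))/(-4 + (2 + 5)/(3 + 5)) = -7822*(7 + 7/8)/(-4 + 7/8) = -7822*63/((-25/8)*8) = -(-62576)*63/(25*8) = -7822*(-63/25) = 492786/25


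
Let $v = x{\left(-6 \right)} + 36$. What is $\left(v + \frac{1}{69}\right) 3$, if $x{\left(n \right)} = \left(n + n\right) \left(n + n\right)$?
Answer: $\frac{12421}{23} \approx 540.04$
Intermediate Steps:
$x{\left(n \right)} = 4 n^{2}$ ($x{\left(n \right)} = 2 n 2 n = 4 n^{2}$)
$v = 180$ ($v = 4 \left(-6\right)^{2} + 36 = 4 \cdot 36 + 36 = 144 + 36 = 180$)
$\left(v + \frac{1}{69}\right) 3 = \left(180 + \frac{1}{69}\right) 3 = \frac{12421}{69} \cdot 3 = \frac{12421}{23}$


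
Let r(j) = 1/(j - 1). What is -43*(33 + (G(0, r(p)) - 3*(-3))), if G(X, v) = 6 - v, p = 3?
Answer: -4085/2 ≈ -2042.5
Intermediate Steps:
r(j) = 1/(-1 + j)
-43*(33 + (G(0, r(p)) - 3*(-3))) = -43*(33 + ((6 - 1/(-1 + 3)) - 3*(-3))) = -43*(33 + ((6 - 1/2) + 9)) = -43*(33 + (11/2 + 9)) = -43*(33 + 29/2) = -43*95/2 = -4085/2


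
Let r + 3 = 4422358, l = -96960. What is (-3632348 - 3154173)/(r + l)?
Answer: -6786521/4325395 ≈ -1.5690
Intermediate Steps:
r = 4422355 (r = -3 + 4422358 = 4422355)
(-3632348 - 3154173)/(r + l) = (-3632348 - 3154173)/(4422355 - 96960) = -6786521/4325395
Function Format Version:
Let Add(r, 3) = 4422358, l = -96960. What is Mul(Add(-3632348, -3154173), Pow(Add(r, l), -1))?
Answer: Rational(-6786521, 4325395) ≈ -1.5690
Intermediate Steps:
r = 4422355 (r = Add(-3, 4422358) = 4422355)
Mul(Add(-3632348, -3154173), Pow(Add(r, l), -1)) = Mul(Add(-3632348, -3154173), Pow(Add(4422355, -96960), -1)) = Mul(-6786521, Pow(4325395, -1)) = Mul(-6786521, Rational(1, 4325395)) = Rational(-6786521, 4325395)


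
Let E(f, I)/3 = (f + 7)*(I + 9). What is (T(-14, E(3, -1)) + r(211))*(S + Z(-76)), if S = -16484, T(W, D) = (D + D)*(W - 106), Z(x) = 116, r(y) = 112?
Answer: 940963584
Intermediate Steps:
E(f, I) = 3*(7 + f)*(9 + I) (E(f, I) = 3*((f + 7)*(I + 9)) = 3*((7 + f)*(9 + I)) = 3*(7 + f)*(9 + I))
T(W, D) = 2*D*(-106 + W) (T(W, D) = (2*D)*(-106 + W) = 2*D*(-106 + W))
(T(-14, E(3, -1)) + r(211))*(S + Z(-76)) = (2*(189 + 21*(-1) + 27*3 + 3*(-1)*3)*(-106 - 14) + 112)*(-16484 + 116) = (2*(189 - 21 + 81 - 9)*(-120) + 112)*(-16368) = (2*240*(-120) + 112)*(-16368) = (-57600 + 112)*(-16368) = -57488*(-16368) = 940963584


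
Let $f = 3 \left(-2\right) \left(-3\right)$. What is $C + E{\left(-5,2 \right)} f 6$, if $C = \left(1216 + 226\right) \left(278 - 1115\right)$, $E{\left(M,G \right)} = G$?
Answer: $-1206738$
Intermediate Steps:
$f = 18$ ($f = \left(-6\right) \left(-3\right) = 18$)
$C = -1206954$ ($C = 1442 \left(-837\right) = -1206954$)
$C + E{\left(-5,2 \right)} f 6 = -1206954 + 2 \cdot 18 \cdot 6 = -1206954 + 36 \cdot 6 = -1206954 + 216 = -1206738$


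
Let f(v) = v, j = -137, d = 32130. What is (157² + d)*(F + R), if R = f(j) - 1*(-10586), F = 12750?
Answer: 1317216021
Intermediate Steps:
R = 10449 (R = -137 - 1*(-10586) = -137 + 10586 = 10449)
(157² + d)*(F + R) = (157² + 32130)*(12750 + 10449) = (24649 + 32130)*23199 = 56779*23199 = 1317216021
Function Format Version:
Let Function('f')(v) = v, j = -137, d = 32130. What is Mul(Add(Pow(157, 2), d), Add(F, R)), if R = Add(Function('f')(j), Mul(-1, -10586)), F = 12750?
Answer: 1317216021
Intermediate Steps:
R = 10449 (R = Add(-137, Mul(-1, -10586)) = Add(-137, 10586) = 10449)
Mul(Add(Pow(157, 2), d), Add(F, R)) = Mul(Add(Pow(157, 2), 32130), Add(12750, 10449)) = Mul(Add(24649, 32130), 23199) = Mul(56779, 23199) = 1317216021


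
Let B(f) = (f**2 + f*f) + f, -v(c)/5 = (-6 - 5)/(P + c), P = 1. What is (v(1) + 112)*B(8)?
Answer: 18972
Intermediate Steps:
v(c) = 55/(1 + c) (v(c) = -5*(-6 - 5)/(1 + c) = -(-55)/(1 + c) = 55/(1 + c))
B(f) = f + 2*f**2 (B(f) = (f**2 + f**2) + f = 2*f**2 + f = f + 2*f**2)
(v(1) + 112)*B(8) = (55/(1 + 1) + 112)*(8*(1 + 2*8)) = (55/2 + 112)*(8*(1 + 16)) = (55*(1/2) + 112)*(8*17) = (55/2 + 112)*136 = (279/2)*136 = 18972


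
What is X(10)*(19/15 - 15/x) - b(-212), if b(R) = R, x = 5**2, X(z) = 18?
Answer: 224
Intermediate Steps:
x = 25
X(10)*(19/15 - 15/x) - b(-212) = 18*(19/15 - 15/25) - 1*(-212) = 18*(19*(1/15) - 15*1/25) + 212 = 18*(19/15 - 3/5) + 212 = 18*(2/3) + 212 = 12 + 212 = 224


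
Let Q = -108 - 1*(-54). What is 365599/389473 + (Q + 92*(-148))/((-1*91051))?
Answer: 38612250459/35461906123 ≈ 1.0888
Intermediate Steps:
Q = -54 (Q = -108 + 54 = -54)
365599/389473 + (Q + 92*(-148))/((-1*91051)) = 365599/389473 + (-54 + 92*(-148))/((-1*91051)) = 365599*(1/389473) + (-54 - 13616)/(-91051) = 365599/389473 - 13670*(-1/91051) = 365599/389473 + 13670/91051 = 38612250459/35461906123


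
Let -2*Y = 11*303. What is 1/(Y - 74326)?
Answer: -2/151985 ≈ -1.3159e-5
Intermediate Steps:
Y = -3333/2 (Y = -11*303/2 = -½*3333 = -3333/2 ≈ -1666.5)
1/(Y - 74326) = 1/(-3333/2 - 74326) = 1/(-151985/2) = -2/151985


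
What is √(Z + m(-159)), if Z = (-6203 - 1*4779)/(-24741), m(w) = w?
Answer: I*√10783878913/8247 ≈ 12.592*I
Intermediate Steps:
Z = 10982/24741 (Z = (-6203 - 4779)*(-1/24741) = -10982*(-1/24741) = 10982/24741 ≈ 0.44388)
√(Z + m(-159)) = √(10982/24741 - 159) = √(-3922837/24741) = I*√10783878913/8247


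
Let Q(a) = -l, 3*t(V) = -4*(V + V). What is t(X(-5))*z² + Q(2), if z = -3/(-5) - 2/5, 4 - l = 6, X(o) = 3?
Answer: 42/25 ≈ 1.6800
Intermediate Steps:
l = -2 (l = 4 - 1*6 = 4 - 6 = -2)
t(V) = -8*V/3 (t(V) = (-4*(V + V))/3 = (-8*V)/3 = -8*V/3)
z = ⅕ (z = -3*(-⅕) - 2*⅕ = ⅗ - ⅖ = ⅕ ≈ 0.20000)
Q(a) = 2 (Q(a) = -1*(-2) = 2)
t(X(-5))*z² + Q(2) = (-8/3*3)*(⅕)² + 2 = -8*1/25 + 2 = -8/25 + 2 = 42/25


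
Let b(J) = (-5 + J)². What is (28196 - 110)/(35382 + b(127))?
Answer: 14043/25133 ≈ 0.55875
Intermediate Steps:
(28196 - 110)/(35382 + b(127)) = (28196 - 110)/(35382 + (-5 + 127)²) = 28086/(35382 + 122²) = 28086/(35382 + 14884) = 28086/50266 = 28086*(1/50266) = 14043/25133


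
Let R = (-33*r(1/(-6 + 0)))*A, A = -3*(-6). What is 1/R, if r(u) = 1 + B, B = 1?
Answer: -1/1188 ≈ -0.00084175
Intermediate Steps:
r(u) = 2 (r(u) = 1 + 1 = 2)
A = 18
R = -1188 (R = -33*2*18 = -66*18 = -1188)
1/R = 1/(-1188) = -1/1188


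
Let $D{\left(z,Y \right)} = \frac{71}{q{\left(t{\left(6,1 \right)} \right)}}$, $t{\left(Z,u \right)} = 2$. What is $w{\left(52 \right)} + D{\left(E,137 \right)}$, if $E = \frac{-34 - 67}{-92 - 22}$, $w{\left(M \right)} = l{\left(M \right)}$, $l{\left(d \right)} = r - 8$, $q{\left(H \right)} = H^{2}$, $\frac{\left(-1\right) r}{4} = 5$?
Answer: $- \frac{41}{4} \approx -10.25$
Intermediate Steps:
$r = -20$ ($r = \left(-4\right) 5 = -20$)
$l{\left(d \right)} = -28$ ($l{\left(d \right)} = -20 - 8 = -28$)
$w{\left(M \right)} = -28$
$E = \frac{101}{114}$ ($E = - \frac{101}{-114} = \left(-101\right) \left(- \frac{1}{114}\right) = \frac{101}{114} \approx 0.88597$)
$D{\left(z,Y \right)} = \frac{71}{4}$ ($D{\left(z,Y \right)} = \frac{71}{2^{2}} = \frac{71}{4}$)
$w{\left(52 \right)} + D{\left(E,137 \right)} = -28 + \frac{71}{4} = - \frac{41}{4}$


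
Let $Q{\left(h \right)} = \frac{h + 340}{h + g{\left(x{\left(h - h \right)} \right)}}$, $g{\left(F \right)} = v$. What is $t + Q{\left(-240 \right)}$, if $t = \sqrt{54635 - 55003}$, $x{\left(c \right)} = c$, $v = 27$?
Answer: $- \frac{100}{213} + 4 i \sqrt{23} \approx -0.46948 + 19.183 i$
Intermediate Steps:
$g{\left(F \right)} = 27$
$Q{\left(h \right)} = \frac{340 + h}{27 + h}$ ($Q{\left(h \right)} = \frac{h + 340}{h + 27} = \frac{340 + h}{27 + h}$)
$t = 4 i \sqrt{23}$ ($t = \sqrt{-368} = 4 i \sqrt{23} \approx 19.183 i$)
$t + Q{\left(-240 \right)} = 4 i \sqrt{23} + \frac{340 - 240}{27 - 240} = 4 i \sqrt{23} + \frac{1}{-213} \cdot 100 = 4 i \sqrt{23} - \frac{100}{213} = - \frac{100}{213} + 4 i \sqrt{23}$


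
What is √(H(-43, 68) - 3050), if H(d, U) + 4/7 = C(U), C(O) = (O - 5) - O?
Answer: I*√149723/7 ≈ 55.277*I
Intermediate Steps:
C(O) = -5 (C(O) = (-5 + O) - O = -5)
H(d, U) = -39/7 (H(d, U) = -4/7 - 5 = -39/7)
√(H(-43, 68) - 3050) = √(-39/7 - 3050) = √(-21389/7) = I*√149723/7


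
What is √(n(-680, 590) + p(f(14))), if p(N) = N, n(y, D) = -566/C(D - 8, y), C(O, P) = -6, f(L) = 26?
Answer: 19*√3/3 ≈ 10.970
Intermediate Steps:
n(y, D) = 283/3 (n(y, D) = -566/(-6) = -566*(-⅙) = 283/3)
√(n(-680, 590) + p(f(14))) = √(283/3 + 26) = √(361/3) = 19*√3/3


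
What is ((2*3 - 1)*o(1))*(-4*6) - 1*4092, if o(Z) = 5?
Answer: -4692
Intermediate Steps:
((2*3 - 1)*o(1))*(-4*6) - 1*4092 = ((2*3 - 1)*5)*(-4*6) - 1*4092 = ((6 - 1)*5)*(-24) - 4092 = (5*5)*(-24) - 4092 = 25*(-24) - 4092 = -600 - 4092 = -4692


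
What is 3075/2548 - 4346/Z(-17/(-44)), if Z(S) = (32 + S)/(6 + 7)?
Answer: -6329721901/3630900 ≈ -1743.3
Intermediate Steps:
Z(S) = 32/13 + S/13 (Z(S) = (32 + S)/13 = (32 + S)*(1/13) = 32/13 + S/13)
3075/2548 - 4346/Z(-17/(-44)) = 3075/2548 - 4346/(32/13 + (-17/(-44))/13) = 3075*(1/2548) - 4346/(32/13 + (-17*(-1/44))/13) = 3075/2548 - 4346/(32/13 + (1/13)*(17/44)) = 3075/2548 - 4346/(32/13 + 17/572) = 3075/2548 - 4346/1425/572 = 3075/2548 - 4346*572/1425 = 3075/2548 - 2485912/1425 = -6329721901/3630900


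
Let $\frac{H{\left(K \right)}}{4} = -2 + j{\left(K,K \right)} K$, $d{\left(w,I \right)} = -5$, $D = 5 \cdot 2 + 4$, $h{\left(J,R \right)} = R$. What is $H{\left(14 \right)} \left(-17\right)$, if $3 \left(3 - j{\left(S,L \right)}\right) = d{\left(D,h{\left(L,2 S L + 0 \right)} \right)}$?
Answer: $- \frac{12920}{3} \approx -4306.7$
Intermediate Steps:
$D = 14$ ($D = 10 + 4 = 14$)
$j{\left(S,L \right)} = \frac{14}{3}$ ($j{\left(S,L \right)} = 3 - - \frac{5}{3} = 3 + \frac{5}{3} = \frac{14}{3}$)
$H{\left(K \right)} = -8 + \frac{56 K}{3}$ ($H{\left(K \right)} = 4 \left(-2 + \frac{14 K}{3}\right) = -8 + \frac{56 K}{3}$)
$H{\left(14 \right)} \left(-17\right) = \left(-8 + \frac{56}{3} \cdot 14\right) \left(-17\right) = \left(-8 + \frac{784}{3}\right) \left(-17\right) = \frac{760}{3} \left(-17\right) = - \frac{12920}{3}$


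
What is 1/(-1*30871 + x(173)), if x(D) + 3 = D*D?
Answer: -1/945 ≈ -0.0010582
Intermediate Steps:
x(D) = -3 + D² (x(D) = -3 + D*D = -3 + D²)
1/(-1*30871 + x(173)) = 1/(-1*30871 + (-3 + 173²)) = 1/(-30871 + (-3 + 29929)) = 1/(-30871 + 29926) = 1/(-945) = -1/945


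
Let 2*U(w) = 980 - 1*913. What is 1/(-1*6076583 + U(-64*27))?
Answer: -2/12153099 ≈ -1.6457e-7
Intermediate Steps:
U(w) = 67/2 (U(w) = (980 - 1*913)/2 = (980 - 913)/2 = (1/2)*67 = 67/2)
1/(-1*6076583 + U(-64*27)) = 1/(-1*6076583 + 67/2) = 1/(-6076583 + 67/2) = 1/(-12153099/2) = -2/12153099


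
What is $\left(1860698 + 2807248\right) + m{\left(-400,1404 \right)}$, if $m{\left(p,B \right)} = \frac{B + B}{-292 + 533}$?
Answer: $\frac{1124977794}{241} \approx 4.668 \cdot 10^{6}$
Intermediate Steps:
$m{\left(p,B \right)} = \frac{2 B}{241}$
$\left(1860698 + 2807248\right) + m{\left(-400,1404 \right)} = \left(1860698 + 2807248\right) + \frac{2}{241} \cdot 1404 = 4667946 + \frac{2808}{241} = \frac{1124977794}{241}$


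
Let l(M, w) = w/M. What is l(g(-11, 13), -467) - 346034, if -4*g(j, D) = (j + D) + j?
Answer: -3116174/9 ≈ -3.4624e+5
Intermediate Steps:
g(j, D) = -j/2 - D/4 (g(j, D) = -((j + D) + j)/4 = -((D + j) + j)/4 = -(D + 2*j)/4 = -j/2 - D/4)
l(g(-11, 13), -467) - 346034 = -467/(-½*(-11) - ¼*13) - 346034 = -467/(11/2 - 13/4) - 346034 = -467/9/4 - 346034 = -467*4/9 - 346034 = -1868/9 - 346034 = -3116174/9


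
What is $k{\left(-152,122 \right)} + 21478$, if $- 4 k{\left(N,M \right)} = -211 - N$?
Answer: $\frac{85971}{4} \approx 21493.0$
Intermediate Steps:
$k{\left(N,M \right)} = \frac{211}{4} + \frac{N}{4}$ ($k{\left(N,M \right)} = - \frac{-211 - N}{4} = \frac{211}{4} + \frac{N}{4}$)
$k{\left(-152,122 \right)} + 21478 = \left(\frac{211}{4} + \frac{1}{4} \left(-152\right)\right) + 21478 = \left(\frac{211}{4} - 38\right) + 21478 = \frac{59}{4} + 21478 = \frac{85971}{4}$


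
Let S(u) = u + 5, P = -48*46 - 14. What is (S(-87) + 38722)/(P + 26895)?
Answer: 38640/24673 ≈ 1.5661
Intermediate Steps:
P = -2222 (P = -2208 - 14 = -2222)
S(u) = 5 + u
(S(-87) + 38722)/(P + 26895) = ((5 - 87) + 38722)/(-2222 + 26895) = (-82 + 38722)/24673 = 38640*(1/24673) = 38640/24673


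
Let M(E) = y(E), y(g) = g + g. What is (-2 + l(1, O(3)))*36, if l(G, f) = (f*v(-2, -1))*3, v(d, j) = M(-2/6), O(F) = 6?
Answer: -504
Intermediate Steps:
y(g) = 2*g
M(E) = 2*E
v(d, j) = -⅔ (v(d, j) = 2*(-2/6) = 2*(-2*⅙) = 2*(-⅓) = -⅔)
l(G, f) = -2*f (l(G, f) = (f*(-⅔))*3 = -2*f/3*3 = -2*f)
(-2 + l(1, O(3)))*36 = (-2 - 2*6)*36 = (-2 - 12)*36 = -14*36 = -504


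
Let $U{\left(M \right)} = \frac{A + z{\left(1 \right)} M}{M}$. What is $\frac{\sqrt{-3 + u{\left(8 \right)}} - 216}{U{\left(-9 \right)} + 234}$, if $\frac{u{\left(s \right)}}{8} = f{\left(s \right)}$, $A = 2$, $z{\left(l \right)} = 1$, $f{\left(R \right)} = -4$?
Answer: $- \frac{1944}{2113} + \frac{9 i \sqrt{35}}{2113} \approx -0.92002 + 0.025199 i$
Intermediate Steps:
$u{\left(s \right)} = -32$ ($u{\left(s \right)} = 8 \left(-4\right) = -32$)
$U{\left(M \right)} = \frac{2 + M}{M}$ ($U{\left(M \right)} = \frac{2 + 1 M}{M} = \frac{2 + M}{M}$)
$\frac{\sqrt{-3 + u{\left(8 \right)}} - 216}{U{\left(-9 \right)} + 234} = \frac{\sqrt{-3 - 32} - 216}{\frac{2 - 9}{-9} + 234} = \frac{\sqrt{-35} - 216}{\left(- \frac{1}{9}\right) \left(-7\right) + 234} = \frac{i \sqrt{35} - 216}{\frac{7}{9} + 234} = \frac{-216 + i \sqrt{35}}{\frac{2113}{9}} = \left(-216 + i \sqrt{35}\right) \frac{9}{2113} = - \frac{1944}{2113} + \frac{9 i \sqrt{35}}{2113}$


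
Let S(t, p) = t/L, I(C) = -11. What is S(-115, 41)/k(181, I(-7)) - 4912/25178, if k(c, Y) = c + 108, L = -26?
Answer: -17006649/94593746 ≈ -0.17979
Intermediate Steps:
S(t, p) = -t/26 (S(t, p) = t/(-26) = t*(-1/26) = -t/26)
k(c, Y) = 108 + c
S(-115, 41)/k(181, I(-7)) - 4912/25178 = (-1/26*(-115))/(108 + 181) - 4912/25178 = (115/26)/289 - 4912*1/25178 = (115/26)*(1/289) - 2456/12589 = 115/7514 - 2456/12589 = -17006649/94593746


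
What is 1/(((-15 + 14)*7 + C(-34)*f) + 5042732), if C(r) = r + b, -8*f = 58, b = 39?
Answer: 4/20170755 ≈ 1.9831e-7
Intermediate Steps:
f = -29/4 (f = -⅛*58 = -29/4 ≈ -7.2500)
C(r) = 39 + r (C(r) = r + 39 = 39 + r)
1/(((-15 + 14)*7 + C(-34)*f) + 5042732) = 1/(((-15 + 14)*7 + (39 - 34)*(-29/4)) + 5042732) = 1/((-1*7 + 5*(-29/4)) + 5042732) = 1/((-7 - 145/4) + 5042732) = 1/(-173/4 + 5042732) = 1/(20170755/4) = 4/20170755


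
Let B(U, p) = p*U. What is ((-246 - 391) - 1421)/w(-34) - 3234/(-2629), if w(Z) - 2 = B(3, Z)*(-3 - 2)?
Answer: -170667/61184 ≈ -2.7894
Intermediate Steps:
B(U, p) = U*p
w(Z) = 2 - 15*Z (w(Z) = 2 + (3*Z)*(-3 - 2) = 2 + (3*Z)*(-5) = 2 - 15*Z)
((-246 - 391) - 1421)/w(-34) - 3234/(-2629) = ((-246 - 391) - 1421)/(2 - 15*(-34)) - 3234/(-2629) = (-637 - 1421)/(2 + 510) - 3234*(-1/2629) = -2058/512 + 294/239 = -2058*1/512 + 294/239 = -1029/256 + 294/239 = -170667/61184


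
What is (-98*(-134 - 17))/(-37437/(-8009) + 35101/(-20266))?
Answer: 2401869210412/477574333 ≈ 5029.3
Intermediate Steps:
(-98*(-134 - 17))/(-37437/(-8009) + 35101/(-20266)) = (-98*(-151))/(-37437*(-1/8009) + 35101*(-1/20266)) = 14798/(37437/8009 - 35101/20266) = 14798/(477574333/162310394) = 14798*(162310394/477574333) = 2401869210412/477574333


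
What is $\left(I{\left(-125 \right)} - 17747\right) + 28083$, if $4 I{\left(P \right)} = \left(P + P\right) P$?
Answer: $\frac{36297}{2} \approx 18149.0$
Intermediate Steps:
$I{\left(P \right)} = \frac{P^{2}}{2}$ ($I{\left(P \right)} = \frac{\left(P + P\right) P}{4} = \frac{2 P P}{4} = \frac{2 P^{2}}{4} = \frac{P^{2}}{2}$)
$\left(I{\left(-125 \right)} - 17747\right) + 28083 = \left(\frac{\left(-125\right)^{2}}{2} - 17747\right) + 28083 = \left(\frac{1}{2} \cdot 15625 - 17747\right) + 28083 = \left(\frac{15625}{2} - 17747\right) + 28083 = - \frac{19869}{2} + 28083 = \frac{36297}{2}$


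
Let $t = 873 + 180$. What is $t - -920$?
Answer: $1973$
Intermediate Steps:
$t = 1053$
$t - -920 = 1053 - -920 = 1053 + 920 = 1973$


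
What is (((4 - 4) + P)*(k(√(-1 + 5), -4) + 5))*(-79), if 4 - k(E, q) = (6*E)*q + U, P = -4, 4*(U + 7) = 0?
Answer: 20224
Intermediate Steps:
U = -7 (U = -7 + (¼)*0 = -7 + 0 = -7)
k(E, q) = 11 - 6*E*q (k(E, q) = 4 - ((6*E)*q - 7) = 4 - (6*E*q - 7) = 4 - (-7 + 6*E*q) = 4 + (7 - 6*E*q) = 11 - 6*E*q)
(((4 - 4) + P)*(k(√(-1 + 5), -4) + 5))*(-79) = (((4 - 4) - 4)*((11 - 6*√(-1 + 5)*(-4)) + 5))*(-79) = ((0 - 4)*((11 - 6*√4*(-4)) + 5))*(-79) = -4*((11 - 6*2*(-4)) + 5)*(-79) = -4*((11 + 48) + 5)*(-79) = -4*(59 + 5)*(-79) = -4*64*(-79) = -256*(-79) = 20224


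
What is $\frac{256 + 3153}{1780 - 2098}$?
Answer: $- \frac{3409}{318} \approx -10.72$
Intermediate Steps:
$\frac{256 + 3153}{1780 - 2098} = \frac{3409}{-318} = 3409 \left(- \frac{1}{318}\right) = - \frac{3409}{318}$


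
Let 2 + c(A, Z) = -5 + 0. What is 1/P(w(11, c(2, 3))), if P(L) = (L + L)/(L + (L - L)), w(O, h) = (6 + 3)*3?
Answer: ½ ≈ 0.50000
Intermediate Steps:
c(A, Z) = -7 (c(A, Z) = -2 + (-5 + 0) = -2 - 5 = -7)
w(O, h) = 27 (w(O, h) = 9*3 = 27)
P(L) = 2 (P(L) = (2*L)/(L + 0) = (2*L)/L = 2)
1/P(w(11, c(2, 3))) = 1/2 = ½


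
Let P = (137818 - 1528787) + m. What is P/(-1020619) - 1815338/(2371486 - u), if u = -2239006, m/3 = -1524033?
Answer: 12819954427617/2352777867274 ≈ 5.4489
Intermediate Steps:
m = -4572099 (m = 3*(-1524033) = -4572099)
P = -5963068 (P = (137818 - 1528787) - 4572099 = -1390969 - 4572099 = -5963068)
P/(-1020619) - 1815338/(2371486 - u) = -5963068/(-1020619) - 1815338/(2371486 - 1*(-2239006)) = -5963068*(-1/1020619) - 1815338/(2371486 + 2239006) = 5963068/1020619 - 1815338/4610492 = 5963068/1020619 - 1815338*1/4610492 = 5963068/1020619 - 907669/2305246 = 12819954427617/2352777867274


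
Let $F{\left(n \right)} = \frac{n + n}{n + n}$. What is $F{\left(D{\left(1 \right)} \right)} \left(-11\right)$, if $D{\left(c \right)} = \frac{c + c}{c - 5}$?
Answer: $-11$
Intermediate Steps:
$D{\left(c \right)} = \frac{2 c}{-5 + c}$
$F{\left(n \right)} = 1$ ($F{\left(n \right)} = \frac{2 n}{2 n} = 2 n \frac{1}{2 n} = 1$)
$F{\left(D{\left(1 \right)} \right)} \left(-11\right) = 1 \left(-11\right) = -11$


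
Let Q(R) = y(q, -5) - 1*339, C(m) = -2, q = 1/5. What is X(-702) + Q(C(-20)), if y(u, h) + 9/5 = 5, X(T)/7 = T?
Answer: -26249/5 ≈ -5249.8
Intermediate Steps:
q = ⅕ ≈ 0.20000
X(T) = 7*T
y(u, h) = 16/5 (y(u, h) = -9/5 + 5 = 16/5)
Q(R) = -1679/5 (Q(R) = 16/5 - 1*339 = 16/5 - 339 = -1679/5)
X(-702) + Q(C(-20)) = 7*(-702) - 1679/5 = -4914 - 1679/5 = -26249/5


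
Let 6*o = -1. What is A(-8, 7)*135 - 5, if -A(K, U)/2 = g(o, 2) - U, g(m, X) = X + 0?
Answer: 1345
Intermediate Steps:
o = -⅙ (o = (⅙)*(-1) = -⅙ ≈ -0.16667)
g(m, X) = X
A(K, U) = -4 + 2*U (A(K, U) = -2*(2 - U) = -4 + 2*U)
A(-8, 7)*135 - 5 = (-4 + 2*7)*135 - 5 = (-4 + 14)*135 - 5 = 10*135 - 5 = 1350 - 5 = 1345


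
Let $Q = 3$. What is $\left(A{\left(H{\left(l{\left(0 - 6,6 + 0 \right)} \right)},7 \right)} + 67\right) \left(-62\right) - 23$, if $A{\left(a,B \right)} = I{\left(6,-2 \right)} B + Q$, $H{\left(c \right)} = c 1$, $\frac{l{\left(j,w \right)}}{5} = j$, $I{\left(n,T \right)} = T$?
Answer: $-3495$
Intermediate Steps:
$l{\left(j,w \right)} = 5 j$
$H{\left(c \right)} = c$
$A{\left(a,B \right)} = 3 - 2 B$ ($A{\left(a,B \right)} = - 2 B + 3 = 3 - 2 B$)
$\left(A{\left(H{\left(l{\left(0 - 6,6 + 0 \right)} \right)},7 \right)} + 67\right) \left(-62\right) - 23 = \left(\left(3 - 14\right) + 67\right) \left(-62\right) - 23 = \left(-11 + 67\right) \left(-62\right) - 23 = 56 \left(-62\right) - 23 = -3472 - 23 = -3495$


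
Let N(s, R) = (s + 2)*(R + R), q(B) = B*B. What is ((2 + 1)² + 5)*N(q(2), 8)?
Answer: 1344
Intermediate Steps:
q(B) = B²
N(s, R) = 2*R*(2 + s) (N(s, R) = (2 + s)*(2*R) = 2*R*(2 + s))
((2 + 1)² + 5)*N(q(2), 8) = ((2 + 1)² + 5)*(2*8*(2 + 2²)) = (3² + 5)*(2*8*(2 + 4)) = (9 + 5)*(2*8*6) = 14*96 = 1344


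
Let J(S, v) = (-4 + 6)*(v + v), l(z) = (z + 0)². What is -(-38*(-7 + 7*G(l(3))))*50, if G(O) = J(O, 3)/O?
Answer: 13300/3 ≈ 4433.3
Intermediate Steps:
l(z) = z²
J(S, v) = 4*v (J(S, v) = 2*(2*v) = 4*v)
G(O) = 12/O (G(O) = (4*3)/O = 12/O)
-(-38*(-7 + 7*G(l(3))))*50 = -(-38*(-7 + 7*(12/(3²))))*50 = -(-38*(-7 + 7*(12/9)))*50 = -(-38*(-7 + 7*(12*(⅑))))*50 = -(-38*(-7 + 7*(4/3)))*50 = -(-38*(-7 + 28/3))*50 = -(-38*7/3)*50 = -(-266)*50/3 = -1*(-13300/3) = 13300/3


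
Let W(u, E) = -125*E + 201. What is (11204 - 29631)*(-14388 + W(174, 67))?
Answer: 415749974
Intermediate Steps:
W(u, E) = 201 - 125*E
(11204 - 29631)*(-14388 + W(174, 67)) = (11204 - 29631)*(-14388 + (201 - 125*67)) = -18427*(-14388 + (201 - 8375)) = -18427*(-14388 - 8174) = -18427*(-22562) = 415749974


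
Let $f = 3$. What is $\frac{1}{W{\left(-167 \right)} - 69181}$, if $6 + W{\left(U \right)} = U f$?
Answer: $- \frac{1}{69688} \approx -1.435 \cdot 10^{-5}$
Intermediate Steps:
$W{\left(U \right)} = -6 + 3 U$ ($W{\left(U \right)} = -6 + U 3 = -6 + 3 U$)
$\frac{1}{W{\left(-167 \right)} - 69181} = \frac{1}{\left(-6 + 3 \left(-167\right)\right) - 69181} = \frac{1}{\left(-6 - 501\right) - 69181} = \frac{1}{-507 - 69181} = \frac{1}{-69688} = - \frac{1}{69688}$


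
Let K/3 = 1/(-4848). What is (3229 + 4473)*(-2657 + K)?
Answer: -16535088763/808 ≈ -2.0464e+7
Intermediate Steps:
K = -1/1616 (K = 3/(-4848) = 3*(-1/4848) = -1/1616 ≈ -0.00061881)
(3229 + 4473)*(-2657 + K) = (3229 + 4473)*(-2657 - 1/1616) = 7702*(-4293713/1616) = -16535088763/808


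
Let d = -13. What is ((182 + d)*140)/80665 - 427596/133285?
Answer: -482130896/165406685 ≈ -2.9148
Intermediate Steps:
((182 + d)*140)/80665 - 427596/133285 = ((182 - 13)*140)/80665 - 427596/133285 = (169*140)*(1/80665) - 427596*1/133285 = 23660*(1/80665) - 427596/133285 = 364/1241 - 427596/133285 = -482130896/165406685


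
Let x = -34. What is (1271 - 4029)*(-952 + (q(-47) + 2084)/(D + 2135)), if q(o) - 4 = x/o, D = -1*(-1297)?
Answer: 105812902601/40326 ≈ 2.6239e+6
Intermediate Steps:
D = 1297
q(o) = 4 - 34/o
(1271 - 4029)*(-952 + (q(-47) + 2084)/(D + 2135)) = (1271 - 4029)*(-952 + ((4 - 34/(-47)) + 2084)/(1297 + 2135)) = -2758*(-952 + ((4 - 34*(-1/47)) + 2084)/3432) = -2758*(-952 + ((4 + 34/47) + 2084)*(1/3432)) = -2758*(-952 + (222/47 + 2084)*(1/3432)) = -2758*(-952 + (98170/47)*(1/3432)) = -2758*(-952 + 49085/80652) = -2758*(-76731619/80652) = 105812902601/40326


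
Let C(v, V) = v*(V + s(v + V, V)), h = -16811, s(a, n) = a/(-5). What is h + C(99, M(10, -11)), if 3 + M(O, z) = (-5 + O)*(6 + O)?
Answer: -63364/5 ≈ -12673.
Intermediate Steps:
M(O, z) = -3 + (-5 + O)*(6 + O)
s(a, n) = -a/5 (s(a, n) = a*(-⅕) = -a/5)
C(v, V) = v*(-v/5 + 4*V/5) (C(v, V) = v*(V - (v + V)/5) = v*(V - (V + v)/5) = v*(V + (-V/5 - v/5)) = v*(-v/5 + 4*V/5))
h + C(99, M(10, -11)) = -16811 + (⅕)*99*(-1*99 + 4*(-33 + 10 + 10²)) = -16811 + (⅕)*99*(-99 + 4*(-33 + 10 + 100)) = -16811 + (⅕)*99*(-99 + 4*77) = -16811 + (⅕)*99*(-99 + 308) = -16811 + (⅕)*99*209 = -16811 + 20691/5 = -63364/5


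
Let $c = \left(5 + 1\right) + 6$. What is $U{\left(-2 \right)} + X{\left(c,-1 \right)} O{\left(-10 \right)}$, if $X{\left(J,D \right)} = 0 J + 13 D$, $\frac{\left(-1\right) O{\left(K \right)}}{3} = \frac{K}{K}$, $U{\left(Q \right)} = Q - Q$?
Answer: $39$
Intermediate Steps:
$U{\left(Q \right)} = 0$
$c = 12$ ($c = 6 + 6 = 12$)
$O{\left(K \right)} = -3$ ($O{\left(K \right)} = - 3 \frac{K}{K} = \left(-3\right) 1 = -3$)
$X{\left(J,D \right)} = 13 D$ ($X{\left(J,D \right)} = 0 + 13 D = 13 D$)
$U{\left(-2 \right)} + X{\left(c,-1 \right)} O{\left(-10 \right)} = 0 + 13 \left(-1\right) \left(-3\right) = 0 - -39 = 0 + 39 = 39$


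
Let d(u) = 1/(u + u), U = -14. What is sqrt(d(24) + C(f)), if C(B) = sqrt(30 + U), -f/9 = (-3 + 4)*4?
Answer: sqrt(579)/12 ≈ 2.0052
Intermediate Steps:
d(u) = 1/(2*u)
f = -36 (f = -9*(-3 + 4)*4 = -9*4 = -36)
C(B) = 4 (C(B) = sqrt(30 - 14) = sqrt(16) = 4)
sqrt(d(24) + C(f)) = sqrt((1/2)/24 + 4) = sqrt((1/2)*(1/24) + 4) = sqrt(1/48 + 4) = sqrt(193/48) = sqrt(579)/12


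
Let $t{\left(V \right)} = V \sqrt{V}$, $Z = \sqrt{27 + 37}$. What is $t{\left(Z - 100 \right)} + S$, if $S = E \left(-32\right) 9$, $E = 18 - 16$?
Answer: $-576 - 184 i \sqrt{23} \approx -576.0 - 882.43 i$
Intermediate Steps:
$Z = 8$ ($Z = \sqrt{64} = 8$)
$E = 2$ ($E = 18 - 16 = 2$)
$S = -576$ ($S = 2 \left(-32\right) 9 = \left(-64\right) 9 = -576$)
$t{\left(V \right)} = V^{\frac{3}{2}}$
$t{\left(Z - 100 \right)} + S = \left(8 - 100\right)^{\frac{3}{2}} - 576 = \left(-92\right)^{\frac{3}{2}} - 576 = - 184 i \sqrt{23} - 576 = -576 - 184 i \sqrt{23}$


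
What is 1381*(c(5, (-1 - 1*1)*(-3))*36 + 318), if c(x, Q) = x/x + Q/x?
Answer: 2742666/5 ≈ 5.4853e+5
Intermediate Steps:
c(x, Q) = 1 + Q/x
1381*(c(5, (-1 - 1*1)*(-3))*36 + 318) = 1381*((((-1 - 1*1)*(-3) + 5)/5)*36 + 318) = 1381*((((-1 - 1)*(-3) + 5)/5)*36 + 318) = 1381*(((-2*(-3) + 5)/5)*36 + 318) = 1381*(((6 + 5)/5)*36 + 318) = 1381*(((1/5)*11)*36 + 318) = 1381*((11/5)*36 + 318) = 1381*(396/5 + 318) = 1381*(1986/5) = 2742666/5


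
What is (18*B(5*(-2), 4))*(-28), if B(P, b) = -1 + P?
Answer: 5544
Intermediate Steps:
(18*B(5*(-2), 4))*(-28) = (18*(-1 + 5*(-2)))*(-28) = (18*(-1 - 10))*(-28) = (18*(-11))*(-28) = -198*(-28) = 5544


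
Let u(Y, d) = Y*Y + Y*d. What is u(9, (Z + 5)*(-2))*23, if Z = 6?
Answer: -2691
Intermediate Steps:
u(Y, d) = Y**2 + Y*d
u(9, (Z + 5)*(-2))*23 = (9*(9 + (6 + 5)*(-2)))*23 = (9*(9 + 11*(-2)))*23 = (9*(9 - 22))*23 = (9*(-13))*23 = -117*23 = -2691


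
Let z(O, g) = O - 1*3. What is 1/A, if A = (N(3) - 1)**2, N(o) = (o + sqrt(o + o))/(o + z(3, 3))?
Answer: 3/2 ≈ 1.5000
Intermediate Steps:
z(O, g) = -3 + O (z(O, g) = O - 3 = -3 + O)
N(o) = (o + sqrt(2)*sqrt(o))/o (N(o) = (o + sqrt(o + o))/(o + (-3 + 3)) = (o + sqrt(2*o))/(o + 0) = (o + sqrt(2)*sqrt(o))/o)
A = 2/3 (A = ((1 + sqrt(2)/sqrt(3)) - 1)**2 = ((1 + sqrt(2)*(sqrt(3)/3)) - 1)**2 = ((1 + sqrt(6)/3) - 1)**2 = (sqrt(6)/3)**2 = 2/3 ≈ 0.66667)
1/A = 1/(2/3) = 3/2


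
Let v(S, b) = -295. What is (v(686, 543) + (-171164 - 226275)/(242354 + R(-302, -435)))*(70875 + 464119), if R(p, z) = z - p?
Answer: -5491532582028/34603 ≈ -1.5870e+8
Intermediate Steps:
(v(686, 543) + (-171164 - 226275)/(242354 + R(-302, -435)))*(70875 + 464119) = (-295 + (-171164 - 226275)/(242354 + (-435 - 1*(-302))))*(70875 + 464119) = (-295 - 397439/(242354 + (-435 + 302)))*534994 = (-295 - 397439/(242354 - 133))*534994 = (-295 - 397439/242221)*534994 = (-295 - 397439*1/242221)*534994 = (-295 - 56777/34603)*534994 = -10264662/34603*534994 = -5491532582028/34603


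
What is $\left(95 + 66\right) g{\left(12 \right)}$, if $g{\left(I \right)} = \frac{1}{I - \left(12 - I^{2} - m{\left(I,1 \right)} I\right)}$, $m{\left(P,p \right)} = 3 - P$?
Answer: $\frac{161}{36} \approx 4.4722$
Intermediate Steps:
$g{\left(I \right)} = \frac{1}{-12 + I + I^{2} + I \left(3 - I\right)}$ ($g{\left(I \right)} = \frac{1}{I - \left(12 - I^{2} - \left(3 - I\right) I\right)} = \frac{1}{I - \left(12 - I^{2} - I \left(3 - I\right)\right)} = \frac{1}{I + \left(-12 + I^{2} + I \left(3 - I\right)\right)} = \frac{1}{-12 + I + I^{2} + I \left(3 - I\right)}$)
$\left(95 + 66\right) g{\left(12 \right)} = \left(95 + 66\right) \frac{1}{4 \left(-3 + 12\right)} = 161 \frac{1}{4 \cdot 9} = 161 \cdot \frac{1}{4} \cdot \frac{1}{9} = 161 \cdot \frac{1}{36} = \frac{161}{36}$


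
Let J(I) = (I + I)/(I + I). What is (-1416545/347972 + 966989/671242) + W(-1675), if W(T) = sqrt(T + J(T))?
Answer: -307179701291/116786710612 + 3*I*sqrt(186) ≈ -2.6303 + 40.915*I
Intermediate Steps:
J(I) = 1 (J(I) = (2*I)/((2*I)) = (2*I)*(1/(2*I)) = 1)
W(T) = sqrt(1 + T) (W(T) = sqrt(T + 1) = sqrt(1 + T))
(-1416545/347972 + 966989/671242) + W(-1675) = (-1416545/347972 + 966989/671242) + sqrt(1 - 1675) = (-1416545*1/347972 + 966989*(1/671242)) + sqrt(-1674) = (-1416545/347972 + 966989/671242) + 3*I*sqrt(186) = -307179701291/116786710612 + 3*I*sqrt(186)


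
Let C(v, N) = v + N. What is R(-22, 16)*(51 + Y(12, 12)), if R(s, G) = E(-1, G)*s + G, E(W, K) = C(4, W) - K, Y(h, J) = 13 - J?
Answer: 15704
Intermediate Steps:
C(v, N) = N + v
E(W, K) = 4 + W - K (E(W, K) = (W + 4) - K = (4 + W) - K = 4 + W - K)
R(s, G) = G + s*(3 - G) (R(s, G) = (4 - 1 - G)*s + G = (3 - G)*s + G = s*(3 - G) + G = G + s*(3 - G))
R(-22, 16)*(51 + Y(12, 12)) = (16 - 1*(-22)*(-3 + 16))*(51 + (13 - 1*12)) = (16 - 1*(-22)*13)*(51 + (13 - 12)) = (16 + 286)*(51 + 1) = 302*52 = 15704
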